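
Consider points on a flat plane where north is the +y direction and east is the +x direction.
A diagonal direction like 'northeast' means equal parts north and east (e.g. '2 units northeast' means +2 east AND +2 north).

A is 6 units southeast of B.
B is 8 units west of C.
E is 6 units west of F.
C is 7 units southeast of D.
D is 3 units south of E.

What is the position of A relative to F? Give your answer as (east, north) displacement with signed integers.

Answer: A is at (east=-1, north=-16) relative to F.

Derivation:
Place F at the origin (east=0, north=0).
  E is 6 units west of F: delta (east=-6, north=+0); E at (east=-6, north=0).
  D is 3 units south of E: delta (east=+0, north=-3); D at (east=-6, north=-3).
  C is 7 units southeast of D: delta (east=+7, north=-7); C at (east=1, north=-10).
  B is 8 units west of C: delta (east=-8, north=+0); B at (east=-7, north=-10).
  A is 6 units southeast of B: delta (east=+6, north=-6); A at (east=-1, north=-16).
Therefore A relative to F: (east=-1, north=-16).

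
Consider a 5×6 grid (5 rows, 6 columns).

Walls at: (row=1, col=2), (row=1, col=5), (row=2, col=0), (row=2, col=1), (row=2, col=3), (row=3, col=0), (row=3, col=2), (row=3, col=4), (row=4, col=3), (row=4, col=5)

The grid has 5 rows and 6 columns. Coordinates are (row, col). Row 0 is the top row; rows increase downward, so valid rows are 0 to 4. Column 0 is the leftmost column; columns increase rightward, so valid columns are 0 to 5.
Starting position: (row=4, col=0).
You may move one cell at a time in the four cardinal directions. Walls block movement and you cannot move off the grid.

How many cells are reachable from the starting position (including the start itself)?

BFS flood-fill from (row=4, col=0):
  Distance 0: (row=4, col=0)
  Distance 1: (row=4, col=1)
  Distance 2: (row=3, col=1), (row=4, col=2)
Total reachable: 4 (grid has 20 open cells total)

Answer: Reachable cells: 4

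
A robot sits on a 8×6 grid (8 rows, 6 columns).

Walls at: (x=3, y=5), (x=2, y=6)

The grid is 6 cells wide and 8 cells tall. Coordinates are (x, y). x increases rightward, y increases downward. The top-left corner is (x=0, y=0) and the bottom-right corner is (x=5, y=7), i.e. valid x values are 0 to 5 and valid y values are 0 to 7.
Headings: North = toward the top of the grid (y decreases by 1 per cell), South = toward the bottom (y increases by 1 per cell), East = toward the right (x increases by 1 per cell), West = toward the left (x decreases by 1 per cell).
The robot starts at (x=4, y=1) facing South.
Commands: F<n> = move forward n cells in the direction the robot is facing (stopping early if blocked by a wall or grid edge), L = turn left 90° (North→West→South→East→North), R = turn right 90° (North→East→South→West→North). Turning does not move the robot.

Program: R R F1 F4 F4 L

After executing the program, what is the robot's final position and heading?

Answer: Final position: (x=4, y=0), facing West

Derivation:
Start: (x=4, y=1), facing South
  R: turn right, now facing West
  R: turn right, now facing North
  F1: move forward 1, now at (x=4, y=0)
  F4: move forward 0/4 (blocked), now at (x=4, y=0)
  F4: move forward 0/4 (blocked), now at (x=4, y=0)
  L: turn left, now facing West
Final: (x=4, y=0), facing West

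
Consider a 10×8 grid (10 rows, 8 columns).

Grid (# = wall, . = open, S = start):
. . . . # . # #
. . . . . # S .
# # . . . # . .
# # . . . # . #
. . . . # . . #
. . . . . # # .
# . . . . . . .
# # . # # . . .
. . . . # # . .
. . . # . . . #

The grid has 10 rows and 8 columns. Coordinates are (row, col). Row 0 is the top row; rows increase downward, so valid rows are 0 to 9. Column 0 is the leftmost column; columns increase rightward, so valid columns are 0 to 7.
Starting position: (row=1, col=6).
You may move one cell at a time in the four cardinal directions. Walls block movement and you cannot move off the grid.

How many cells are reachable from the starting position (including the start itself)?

BFS flood-fill from (row=1, col=6):
  Distance 0: (row=1, col=6)
  Distance 1: (row=1, col=7), (row=2, col=6)
  Distance 2: (row=2, col=7), (row=3, col=6)
  Distance 3: (row=4, col=6)
  Distance 4: (row=4, col=5)
Total reachable: 7 (grid has 56 open cells total)

Answer: Reachable cells: 7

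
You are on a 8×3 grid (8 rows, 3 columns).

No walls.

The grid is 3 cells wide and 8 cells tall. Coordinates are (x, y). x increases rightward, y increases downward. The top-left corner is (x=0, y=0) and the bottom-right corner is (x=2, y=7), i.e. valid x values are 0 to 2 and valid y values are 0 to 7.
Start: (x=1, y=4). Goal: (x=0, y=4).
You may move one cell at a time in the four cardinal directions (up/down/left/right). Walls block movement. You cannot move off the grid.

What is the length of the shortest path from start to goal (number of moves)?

Answer: Shortest path length: 1

Derivation:
BFS from (x=1, y=4) until reaching (x=0, y=4):
  Distance 0: (x=1, y=4)
  Distance 1: (x=1, y=3), (x=0, y=4), (x=2, y=4), (x=1, y=5)  <- goal reached here
One shortest path (1 moves): (x=1, y=4) -> (x=0, y=4)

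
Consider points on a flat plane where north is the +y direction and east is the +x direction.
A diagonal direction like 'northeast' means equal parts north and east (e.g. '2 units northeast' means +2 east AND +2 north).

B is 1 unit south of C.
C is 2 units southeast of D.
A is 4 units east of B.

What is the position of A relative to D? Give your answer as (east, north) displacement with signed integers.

Answer: A is at (east=6, north=-3) relative to D.

Derivation:
Place D at the origin (east=0, north=0).
  C is 2 units southeast of D: delta (east=+2, north=-2); C at (east=2, north=-2).
  B is 1 unit south of C: delta (east=+0, north=-1); B at (east=2, north=-3).
  A is 4 units east of B: delta (east=+4, north=+0); A at (east=6, north=-3).
Therefore A relative to D: (east=6, north=-3).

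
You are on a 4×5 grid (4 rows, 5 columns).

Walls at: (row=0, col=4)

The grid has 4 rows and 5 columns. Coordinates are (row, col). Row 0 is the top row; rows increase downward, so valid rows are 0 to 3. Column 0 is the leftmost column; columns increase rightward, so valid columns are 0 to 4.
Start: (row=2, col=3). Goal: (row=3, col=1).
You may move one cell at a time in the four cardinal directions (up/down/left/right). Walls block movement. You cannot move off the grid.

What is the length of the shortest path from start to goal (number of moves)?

BFS from (row=2, col=3) until reaching (row=3, col=1):
  Distance 0: (row=2, col=3)
  Distance 1: (row=1, col=3), (row=2, col=2), (row=2, col=4), (row=3, col=3)
  Distance 2: (row=0, col=3), (row=1, col=2), (row=1, col=4), (row=2, col=1), (row=3, col=2), (row=3, col=4)
  Distance 3: (row=0, col=2), (row=1, col=1), (row=2, col=0), (row=3, col=1)  <- goal reached here
One shortest path (3 moves): (row=2, col=3) -> (row=2, col=2) -> (row=2, col=1) -> (row=3, col=1)

Answer: Shortest path length: 3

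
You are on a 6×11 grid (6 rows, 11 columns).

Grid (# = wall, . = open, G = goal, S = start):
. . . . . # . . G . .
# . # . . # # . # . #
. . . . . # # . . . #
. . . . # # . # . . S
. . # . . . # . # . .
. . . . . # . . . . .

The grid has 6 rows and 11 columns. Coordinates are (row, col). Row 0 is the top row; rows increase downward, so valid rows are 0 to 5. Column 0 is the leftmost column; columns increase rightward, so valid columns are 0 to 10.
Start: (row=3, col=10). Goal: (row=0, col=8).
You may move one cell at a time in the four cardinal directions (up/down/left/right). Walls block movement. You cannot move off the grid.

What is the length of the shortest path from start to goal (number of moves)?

BFS from (row=3, col=10) until reaching (row=0, col=8):
  Distance 0: (row=3, col=10)
  Distance 1: (row=3, col=9), (row=4, col=10)
  Distance 2: (row=2, col=9), (row=3, col=8), (row=4, col=9), (row=5, col=10)
  Distance 3: (row=1, col=9), (row=2, col=8), (row=5, col=9)
  Distance 4: (row=0, col=9), (row=2, col=7), (row=5, col=8)
  Distance 5: (row=0, col=8), (row=0, col=10), (row=1, col=7), (row=5, col=7)  <- goal reached here
One shortest path (5 moves): (row=3, col=10) -> (row=3, col=9) -> (row=2, col=9) -> (row=1, col=9) -> (row=0, col=9) -> (row=0, col=8)

Answer: Shortest path length: 5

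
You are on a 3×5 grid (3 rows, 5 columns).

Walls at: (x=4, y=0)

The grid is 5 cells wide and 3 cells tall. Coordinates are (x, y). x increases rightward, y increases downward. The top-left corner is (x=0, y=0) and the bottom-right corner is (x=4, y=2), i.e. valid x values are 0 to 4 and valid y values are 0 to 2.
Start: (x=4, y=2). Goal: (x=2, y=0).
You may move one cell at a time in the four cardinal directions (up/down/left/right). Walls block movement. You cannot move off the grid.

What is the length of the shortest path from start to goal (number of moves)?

BFS from (x=4, y=2) until reaching (x=2, y=0):
  Distance 0: (x=4, y=2)
  Distance 1: (x=4, y=1), (x=3, y=2)
  Distance 2: (x=3, y=1), (x=2, y=2)
  Distance 3: (x=3, y=0), (x=2, y=1), (x=1, y=2)
  Distance 4: (x=2, y=0), (x=1, y=1), (x=0, y=2)  <- goal reached here
One shortest path (4 moves): (x=4, y=2) -> (x=3, y=2) -> (x=2, y=2) -> (x=2, y=1) -> (x=2, y=0)

Answer: Shortest path length: 4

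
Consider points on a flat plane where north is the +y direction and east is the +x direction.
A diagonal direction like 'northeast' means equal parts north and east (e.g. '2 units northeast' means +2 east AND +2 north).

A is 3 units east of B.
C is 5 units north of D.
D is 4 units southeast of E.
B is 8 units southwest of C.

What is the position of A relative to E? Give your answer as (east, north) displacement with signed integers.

Answer: A is at (east=-1, north=-7) relative to E.

Derivation:
Place E at the origin (east=0, north=0).
  D is 4 units southeast of E: delta (east=+4, north=-4); D at (east=4, north=-4).
  C is 5 units north of D: delta (east=+0, north=+5); C at (east=4, north=1).
  B is 8 units southwest of C: delta (east=-8, north=-8); B at (east=-4, north=-7).
  A is 3 units east of B: delta (east=+3, north=+0); A at (east=-1, north=-7).
Therefore A relative to E: (east=-1, north=-7).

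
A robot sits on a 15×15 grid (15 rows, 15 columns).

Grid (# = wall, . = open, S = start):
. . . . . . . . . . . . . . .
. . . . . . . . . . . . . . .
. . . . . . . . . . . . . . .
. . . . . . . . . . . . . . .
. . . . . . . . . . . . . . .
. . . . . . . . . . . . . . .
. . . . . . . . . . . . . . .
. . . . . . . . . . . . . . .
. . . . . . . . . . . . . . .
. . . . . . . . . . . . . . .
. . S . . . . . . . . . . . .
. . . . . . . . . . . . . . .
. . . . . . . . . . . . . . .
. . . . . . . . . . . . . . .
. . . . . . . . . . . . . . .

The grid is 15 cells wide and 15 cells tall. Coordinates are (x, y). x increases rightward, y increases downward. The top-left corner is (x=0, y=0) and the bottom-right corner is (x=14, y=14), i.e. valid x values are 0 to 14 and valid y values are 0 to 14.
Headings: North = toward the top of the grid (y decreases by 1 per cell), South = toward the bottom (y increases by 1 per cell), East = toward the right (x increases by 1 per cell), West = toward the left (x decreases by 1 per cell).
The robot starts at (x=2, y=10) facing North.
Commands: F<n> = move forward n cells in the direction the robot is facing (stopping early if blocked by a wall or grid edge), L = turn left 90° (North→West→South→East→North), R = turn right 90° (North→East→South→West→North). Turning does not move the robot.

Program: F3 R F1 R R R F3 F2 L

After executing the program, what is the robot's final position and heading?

Start: (x=2, y=10), facing North
  F3: move forward 3, now at (x=2, y=7)
  R: turn right, now facing East
  F1: move forward 1, now at (x=3, y=7)
  R: turn right, now facing South
  R: turn right, now facing West
  R: turn right, now facing North
  F3: move forward 3, now at (x=3, y=4)
  F2: move forward 2, now at (x=3, y=2)
  L: turn left, now facing West
Final: (x=3, y=2), facing West

Answer: Final position: (x=3, y=2), facing West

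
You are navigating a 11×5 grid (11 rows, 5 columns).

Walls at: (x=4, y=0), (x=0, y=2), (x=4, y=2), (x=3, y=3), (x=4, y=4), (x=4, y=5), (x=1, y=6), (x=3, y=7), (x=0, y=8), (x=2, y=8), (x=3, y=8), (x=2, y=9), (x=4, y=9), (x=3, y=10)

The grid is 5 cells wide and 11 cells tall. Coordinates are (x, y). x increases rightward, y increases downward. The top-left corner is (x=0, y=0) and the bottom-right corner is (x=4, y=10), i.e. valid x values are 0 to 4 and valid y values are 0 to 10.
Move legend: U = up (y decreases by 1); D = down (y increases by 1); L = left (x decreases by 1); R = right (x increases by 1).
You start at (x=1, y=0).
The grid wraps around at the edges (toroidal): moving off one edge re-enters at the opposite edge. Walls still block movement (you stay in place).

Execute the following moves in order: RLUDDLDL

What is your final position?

Answer: Final position: (x=4, y=1)

Derivation:
Start: (x=1, y=0)
  R (right): (x=1, y=0) -> (x=2, y=0)
  L (left): (x=2, y=0) -> (x=1, y=0)
  U (up): (x=1, y=0) -> (x=1, y=10)
  D (down): (x=1, y=10) -> (x=1, y=0)
  D (down): (x=1, y=0) -> (x=1, y=1)
  L (left): (x=1, y=1) -> (x=0, y=1)
  D (down): blocked, stay at (x=0, y=1)
  L (left): (x=0, y=1) -> (x=4, y=1)
Final: (x=4, y=1)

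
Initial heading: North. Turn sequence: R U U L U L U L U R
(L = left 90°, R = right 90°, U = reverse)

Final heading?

Start: North
  R (right (90° clockwise)) -> East
  U (U-turn (180°)) -> West
  U (U-turn (180°)) -> East
  L (left (90° counter-clockwise)) -> North
  U (U-turn (180°)) -> South
  L (left (90° counter-clockwise)) -> East
  U (U-turn (180°)) -> West
  L (left (90° counter-clockwise)) -> South
  U (U-turn (180°)) -> North
  R (right (90° clockwise)) -> East
Final: East

Answer: Final heading: East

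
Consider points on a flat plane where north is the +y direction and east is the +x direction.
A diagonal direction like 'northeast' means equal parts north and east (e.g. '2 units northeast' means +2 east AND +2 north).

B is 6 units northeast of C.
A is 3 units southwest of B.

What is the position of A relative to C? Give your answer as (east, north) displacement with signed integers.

Answer: A is at (east=3, north=3) relative to C.

Derivation:
Place C at the origin (east=0, north=0).
  B is 6 units northeast of C: delta (east=+6, north=+6); B at (east=6, north=6).
  A is 3 units southwest of B: delta (east=-3, north=-3); A at (east=3, north=3).
Therefore A relative to C: (east=3, north=3).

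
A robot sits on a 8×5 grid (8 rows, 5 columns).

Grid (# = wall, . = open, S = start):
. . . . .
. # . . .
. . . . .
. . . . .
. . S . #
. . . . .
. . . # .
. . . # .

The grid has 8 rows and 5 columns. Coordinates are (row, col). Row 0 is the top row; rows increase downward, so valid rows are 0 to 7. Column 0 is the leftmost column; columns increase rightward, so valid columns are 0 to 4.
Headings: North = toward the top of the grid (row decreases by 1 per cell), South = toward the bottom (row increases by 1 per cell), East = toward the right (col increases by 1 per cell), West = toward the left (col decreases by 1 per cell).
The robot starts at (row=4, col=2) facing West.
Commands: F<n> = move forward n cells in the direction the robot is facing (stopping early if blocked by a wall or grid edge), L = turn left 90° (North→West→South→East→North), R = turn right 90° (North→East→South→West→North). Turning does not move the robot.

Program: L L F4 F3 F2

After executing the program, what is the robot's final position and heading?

Answer: Final position: (row=4, col=3), facing East

Derivation:
Start: (row=4, col=2), facing West
  L: turn left, now facing South
  L: turn left, now facing East
  F4: move forward 1/4 (blocked), now at (row=4, col=3)
  F3: move forward 0/3 (blocked), now at (row=4, col=3)
  F2: move forward 0/2 (blocked), now at (row=4, col=3)
Final: (row=4, col=3), facing East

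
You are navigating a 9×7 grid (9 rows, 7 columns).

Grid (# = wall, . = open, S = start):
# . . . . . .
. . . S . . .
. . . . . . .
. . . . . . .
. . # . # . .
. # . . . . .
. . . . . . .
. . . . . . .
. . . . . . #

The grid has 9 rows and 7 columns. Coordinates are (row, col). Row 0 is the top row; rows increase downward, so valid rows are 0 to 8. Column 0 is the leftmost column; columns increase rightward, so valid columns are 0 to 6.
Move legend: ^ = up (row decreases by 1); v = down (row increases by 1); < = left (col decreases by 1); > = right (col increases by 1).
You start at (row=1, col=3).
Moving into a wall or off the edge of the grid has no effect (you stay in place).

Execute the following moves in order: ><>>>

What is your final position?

Start: (row=1, col=3)
  > (right): (row=1, col=3) -> (row=1, col=4)
  < (left): (row=1, col=4) -> (row=1, col=3)
  > (right): (row=1, col=3) -> (row=1, col=4)
  > (right): (row=1, col=4) -> (row=1, col=5)
  > (right): (row=1, col=5) -> (row=1, col=6)
Final: (row=1, col=6)

Answer: Final position: (row=1, col=6)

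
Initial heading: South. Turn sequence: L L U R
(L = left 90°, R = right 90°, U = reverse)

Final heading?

Answer: Final heading: West

Derivation:
Start: South
  L (left (90° counter-clockwise)) -> East
  L (left (90° counter-clockwise)) -> North
  U (U-turn (180°)) -> South
  R (right (90° clockwise)) -> West
Final: West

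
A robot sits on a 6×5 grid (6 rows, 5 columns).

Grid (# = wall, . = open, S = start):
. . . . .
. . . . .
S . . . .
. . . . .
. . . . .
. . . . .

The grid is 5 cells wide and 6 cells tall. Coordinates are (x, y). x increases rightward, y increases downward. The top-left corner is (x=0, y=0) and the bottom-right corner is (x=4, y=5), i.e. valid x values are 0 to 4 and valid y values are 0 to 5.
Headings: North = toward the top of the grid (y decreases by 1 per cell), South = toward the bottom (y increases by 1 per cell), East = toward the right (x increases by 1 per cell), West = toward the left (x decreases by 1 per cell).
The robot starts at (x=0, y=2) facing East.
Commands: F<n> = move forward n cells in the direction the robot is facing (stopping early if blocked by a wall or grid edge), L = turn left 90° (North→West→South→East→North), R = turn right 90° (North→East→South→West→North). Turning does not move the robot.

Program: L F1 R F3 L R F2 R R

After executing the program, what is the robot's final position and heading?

Start: (x=0, y=2), facing East
  L: turn left, now facing North
  F1: move forward 1, now at (x=0, y=1)
  R: turn right, now facing East
  F3: move forward 3, now at (x=3, y=1)
  L: turn left, now facing North
  R: turn right, now facing East
  F2: move forward 1/2 (blocked), now at (x=4, y=1)
  R: turn right, now facing South
  R: turn right, now facing West
Final: (x=4, y=1), facing West

Answer: Final position: (x=4, y=1), facing West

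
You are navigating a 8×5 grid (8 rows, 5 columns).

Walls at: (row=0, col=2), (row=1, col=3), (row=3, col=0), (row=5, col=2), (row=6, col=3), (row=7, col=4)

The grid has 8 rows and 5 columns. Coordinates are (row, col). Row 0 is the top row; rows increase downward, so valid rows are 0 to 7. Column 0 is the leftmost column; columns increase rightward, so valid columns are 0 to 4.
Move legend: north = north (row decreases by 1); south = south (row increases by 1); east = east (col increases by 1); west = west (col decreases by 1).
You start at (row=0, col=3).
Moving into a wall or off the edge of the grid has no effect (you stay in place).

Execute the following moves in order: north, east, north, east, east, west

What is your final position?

Start: (row=0, col=3)
  north (north): blocked, stay at (row=0, col=3)
  east (east): (row=0, col=3) -> (row=0, col=4)
  north (north): blocked, stay at (row=0, col=4)
  east (east): blocked, stay at (row=0, col=4)
  east (east): blocked, stay at (row=0, col=4)
  west (west): (row=0, col=4) -> (row=0, col=3)
Final: (row=0, col=3)

Answer: Final position: (row=0, col=3)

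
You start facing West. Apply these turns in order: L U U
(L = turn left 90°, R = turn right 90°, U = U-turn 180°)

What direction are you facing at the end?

Answer: Final heading: South

Derivation:
Start: West
  L (left (90° counter-clockwise)) -> South
  U (U-turn (180°)) -> North
  U (U-turn (180°)) -> South
Final: South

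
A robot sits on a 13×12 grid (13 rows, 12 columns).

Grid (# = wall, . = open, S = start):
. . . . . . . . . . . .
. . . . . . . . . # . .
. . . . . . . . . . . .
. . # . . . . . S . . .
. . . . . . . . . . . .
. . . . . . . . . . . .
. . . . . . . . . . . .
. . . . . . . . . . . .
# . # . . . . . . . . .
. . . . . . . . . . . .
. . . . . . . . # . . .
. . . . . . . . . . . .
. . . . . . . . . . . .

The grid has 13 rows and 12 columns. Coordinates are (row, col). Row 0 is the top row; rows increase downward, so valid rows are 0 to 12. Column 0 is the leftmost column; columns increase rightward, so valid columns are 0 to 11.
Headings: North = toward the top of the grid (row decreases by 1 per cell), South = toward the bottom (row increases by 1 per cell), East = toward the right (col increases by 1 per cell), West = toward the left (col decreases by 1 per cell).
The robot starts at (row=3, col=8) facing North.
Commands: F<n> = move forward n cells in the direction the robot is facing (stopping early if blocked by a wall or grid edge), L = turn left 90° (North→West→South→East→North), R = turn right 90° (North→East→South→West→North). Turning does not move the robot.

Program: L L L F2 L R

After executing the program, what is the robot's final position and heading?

Answer: Final position: (row=3, col=10), facing East

Derivation:
Start: (row=3, col=8), facing North
  L: turn left, now facing West
  L: turn left, now facing South
  L: turn left, now facing East
  F2: move forward 2, now at (row=3, col=10)
  L: turn left, now facing North
  R: turn right, now facing East
Final: (row=3, col=10), facing East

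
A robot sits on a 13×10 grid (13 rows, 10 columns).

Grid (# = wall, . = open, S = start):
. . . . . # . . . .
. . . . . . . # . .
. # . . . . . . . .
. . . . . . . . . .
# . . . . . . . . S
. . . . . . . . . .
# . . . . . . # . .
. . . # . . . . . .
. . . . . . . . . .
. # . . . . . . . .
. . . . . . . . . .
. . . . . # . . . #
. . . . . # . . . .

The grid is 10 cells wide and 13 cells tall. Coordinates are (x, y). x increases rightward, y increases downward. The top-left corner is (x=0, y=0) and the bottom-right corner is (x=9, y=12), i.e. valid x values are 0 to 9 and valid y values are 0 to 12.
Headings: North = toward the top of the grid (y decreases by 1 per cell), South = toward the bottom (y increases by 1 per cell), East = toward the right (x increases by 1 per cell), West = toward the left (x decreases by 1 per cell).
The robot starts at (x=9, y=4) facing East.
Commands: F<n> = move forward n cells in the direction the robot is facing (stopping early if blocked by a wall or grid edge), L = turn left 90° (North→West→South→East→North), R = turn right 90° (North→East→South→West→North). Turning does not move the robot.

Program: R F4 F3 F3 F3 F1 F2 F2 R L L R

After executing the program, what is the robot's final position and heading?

Start: (x=9, y=4), facing East
  R: turn right, now facing South
  F4: move forward 4, now at (x=9, y=8)
  F3: move forward 2/3 (blocked), now at (x=9, y=10)
  F3: move forward 0/3 (blocked), now at (x=9, y=10)
  F3: move forward 0/3 (blocked), now at (x=9, y=10)
  F1: move forward 0/1 (blocked), now at (x=9, y=10)
  F2: move forward 0/2 (blocked), now at (x=9, y=10)
  F2: move forward 0/2 (blocked), now at (x=9, y=10)
  R: turn right, now facing West
  L: turn left, now facing South
  L: turn left, now facing East
  R: turn right, now facing South
Final: (x=9, y=10), facing South

Answer: Final position: (x=9, y=10), facing South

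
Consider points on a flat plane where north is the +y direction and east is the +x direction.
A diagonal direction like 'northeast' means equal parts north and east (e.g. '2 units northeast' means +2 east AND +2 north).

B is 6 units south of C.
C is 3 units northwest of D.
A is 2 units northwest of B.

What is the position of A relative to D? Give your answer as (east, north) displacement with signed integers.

Answer: A is at (east=-5, north=-1) relative to D.

Derivation:
Place D at the origin (east=0, north=0).
  C is 3 units northwest of D: delta (east=-3, north=+3); C at (east=-3, north=3).
  B is 6 units south of C: delta (east=+0, north=-6); B at (east=-3, north=-3).
  A is 2 units northwest of B: delta (east=-2, north=+2); A at (east=-5, north=-1).
Therefore A relative to D: (east=-5, north=-1).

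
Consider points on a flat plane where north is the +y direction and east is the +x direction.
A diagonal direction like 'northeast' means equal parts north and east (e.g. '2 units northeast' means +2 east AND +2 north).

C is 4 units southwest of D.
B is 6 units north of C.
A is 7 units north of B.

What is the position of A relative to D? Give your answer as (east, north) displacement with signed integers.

Place D at the origin (east=0, north=0).
  C is 4 units southwest of D: delta (east=-4, north=-4); C at (east=-4, north=-4).
  B is 6 units north of C: delta (east=+0, north=+6); B at (east=-4, north=2).
  A is 7 units north of B: delta (east=+0, north=+7); A at (east=-4, north=9).
Therefore A relative to D: (east=-4, north=9).

Answer: A is at (east=-4, north=9) relative to D.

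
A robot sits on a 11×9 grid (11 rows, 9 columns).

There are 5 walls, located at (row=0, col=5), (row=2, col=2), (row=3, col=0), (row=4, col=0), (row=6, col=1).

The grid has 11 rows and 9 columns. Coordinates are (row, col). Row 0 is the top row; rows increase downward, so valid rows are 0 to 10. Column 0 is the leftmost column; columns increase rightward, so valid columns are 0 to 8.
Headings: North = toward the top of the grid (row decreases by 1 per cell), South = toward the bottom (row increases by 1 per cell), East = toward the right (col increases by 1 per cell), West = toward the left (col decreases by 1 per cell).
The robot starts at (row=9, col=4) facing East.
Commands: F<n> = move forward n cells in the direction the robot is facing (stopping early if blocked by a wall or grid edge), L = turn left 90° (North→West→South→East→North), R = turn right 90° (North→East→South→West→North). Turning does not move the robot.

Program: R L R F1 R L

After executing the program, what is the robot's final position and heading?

Answer: Final position: (row=10, col=4), facing South

Derivation:
Start: (row=9, col=4), facing East
  R: turn right, now facing South
  L: turn left, now facing East
  R: turn right, now facing South
  F1: move forward 1, now at (row=10, col=4)
  R: turn right, now facing West
  L: turn left, now facing South
Final: (row=10, col=4), facing South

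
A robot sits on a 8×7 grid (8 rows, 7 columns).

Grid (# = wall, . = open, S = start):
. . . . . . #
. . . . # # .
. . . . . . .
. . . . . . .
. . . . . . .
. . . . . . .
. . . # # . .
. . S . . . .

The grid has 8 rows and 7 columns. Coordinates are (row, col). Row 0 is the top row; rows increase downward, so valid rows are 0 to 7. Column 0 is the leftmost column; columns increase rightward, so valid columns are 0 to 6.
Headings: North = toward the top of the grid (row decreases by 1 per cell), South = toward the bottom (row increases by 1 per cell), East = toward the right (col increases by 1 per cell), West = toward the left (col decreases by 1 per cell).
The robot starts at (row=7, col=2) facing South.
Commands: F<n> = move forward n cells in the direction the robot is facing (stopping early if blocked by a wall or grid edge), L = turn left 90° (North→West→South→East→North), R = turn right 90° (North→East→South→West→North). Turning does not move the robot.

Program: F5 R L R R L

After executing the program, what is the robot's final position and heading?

Answer: Final position: (row=7, col=2), facing West

Derivation:
Start: (row=7, col=2), facing South
  F5: move forward 0/5 (blocked), now at (row=7, col=2)
  R: turn right, now facing West
  L: turn left, now facing South
  R: turn right, now facing West
  R: turn right, now facing North
  L: turn left, now facing West
Final: (row=7, col=2), facing West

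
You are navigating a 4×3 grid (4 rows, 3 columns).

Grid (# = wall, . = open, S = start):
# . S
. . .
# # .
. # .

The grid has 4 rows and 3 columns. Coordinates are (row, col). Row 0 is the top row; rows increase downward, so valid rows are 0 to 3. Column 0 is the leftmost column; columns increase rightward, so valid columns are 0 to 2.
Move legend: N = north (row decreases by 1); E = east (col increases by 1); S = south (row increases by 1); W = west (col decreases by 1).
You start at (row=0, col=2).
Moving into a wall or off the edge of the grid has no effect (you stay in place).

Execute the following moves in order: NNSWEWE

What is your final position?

Start: (row=0, col=2)
  N (north): blocked, stay at (row=0, col=2)
  N (north): blocked, stay at (row=0, col=2)
  S (south): (row=0, col=2) -> (row=1, col=2)
  W (west): (row=1, col=2) -> (row=1, col=1)
  E (east): (row=1, col=1) -> (row=1, col=2)
  W (west): (row=1, col=2) -> (row=1, col=1)
  E (east): (row=1, col=1) -> (row=1, col=2)
Final: (row=1, col=2)

Answer: Final position: (row=1, col=2)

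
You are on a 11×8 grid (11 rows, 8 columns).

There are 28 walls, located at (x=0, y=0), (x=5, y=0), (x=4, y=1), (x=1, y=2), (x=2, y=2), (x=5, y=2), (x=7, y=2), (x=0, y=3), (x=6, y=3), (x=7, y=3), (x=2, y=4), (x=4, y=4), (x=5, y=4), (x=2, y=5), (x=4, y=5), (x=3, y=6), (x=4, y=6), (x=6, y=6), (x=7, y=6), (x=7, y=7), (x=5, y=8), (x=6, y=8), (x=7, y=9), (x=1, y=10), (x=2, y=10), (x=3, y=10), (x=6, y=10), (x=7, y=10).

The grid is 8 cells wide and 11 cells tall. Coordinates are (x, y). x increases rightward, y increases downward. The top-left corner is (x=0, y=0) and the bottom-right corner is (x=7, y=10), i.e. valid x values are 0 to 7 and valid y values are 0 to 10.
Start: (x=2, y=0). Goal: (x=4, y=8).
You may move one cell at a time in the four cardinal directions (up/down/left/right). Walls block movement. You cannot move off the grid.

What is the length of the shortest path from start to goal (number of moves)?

BFS from (x=2, y=0) until reaching (x=4, y=8):
  Distance 0: (x=2, y=0)
  Distance 1: (x=1, y=0), (x=3, y=0), (x=2, y=1)
  Distance 2: (x=4, y=0), (x=1, y=1), (x=3, y=1)
  Distance 3: (x=0, y=1), (x=3, y=2)
  Distance 4: (x=0, y=2), (x=4, y=2), (x=3, y=3)
  Distance 5: (x=2, y=3), (x=4, y=3), (x=3, y=4)
  Distance 6: (x=1, y=3), (x=5, y=3), (x=3, y=5)
  Distance 7: (x=1, y=4)
  Distance 8: (x=0, y=4), (x=1, y=5)
  Distance 9: (x=0, y=5), (x=1, y=6)
  Distance 10: (x=0, y=6), (x=2, y=6), (x=1, y=7)
  Distance 11: (x=0, y=7), (x=2, y=7), (x=1, y=8)
  Distance 12: (x=3, y=7), (x=0, y=8), (x=2, y=8), (x=1, y=9)
  Distance 13: (x=4, y=7), (x=3, y=8), (x=0, y=9), (x=2, y=9)
  Distance 14: (x=5, y=7), (x=4, y=8), (x=3, y=9), (x=0, y=10)  <- goal reached here
One shortest path (14 moves): (x=2, y=0) -> (x=3, y=0) -> (x=3, y=1) -> (x=3, y=2) -> (x=3, y=3) -> (x=2, y=3) -> (x=1, y=3) -> (x=1, y=4) -> (x=1, y=5) -> (x=1, y=6) -> (x=2, y=6) -> (x=2, y=7) -> (x=3, y=7) -> (x=4, y=7) -> (x=4, y=8)

Answer: Shortest path length: 14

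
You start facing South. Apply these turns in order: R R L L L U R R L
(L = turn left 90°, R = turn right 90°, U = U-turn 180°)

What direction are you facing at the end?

Answer: Final heading: North

Derivation:
Start: South
  R (right (90° clockwise)) -> West
  R (right (90° clockwise)) -> North
  L (left (90° counter-clockwise)) -> West
  L (left (90° counter-clockwise)) -> South
  L (left (90° counter-clockwise)) -> East
  U (U-turn (180°)) -> West
  R (right (90° clockwise)) -> North
  R (right (90° clockwise)) -> East
  L (left (90° counter-clockwise)) -> North
Final: North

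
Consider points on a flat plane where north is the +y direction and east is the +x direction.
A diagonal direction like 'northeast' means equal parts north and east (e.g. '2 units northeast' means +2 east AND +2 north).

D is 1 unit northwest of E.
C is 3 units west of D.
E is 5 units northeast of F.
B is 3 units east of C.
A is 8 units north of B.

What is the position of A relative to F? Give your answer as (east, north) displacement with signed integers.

Answer: A is at (east=4, north=14) relative to F.

Derivation:
Place F at the origin (east=0, north=0).
  E is 5 units northeast of F: delta (east=+5, north=+5); E at (east=5, north=5).
  D is 1 unit northwest of E: delta (east=-1, north=+1); D at (east=4, north=6).
  C is 3 units west of D: delta (east=-3, north=+0); C at (east=1, north=6).
  B is 3 units east of C: delta (east=+3, north=+0); B at (east=4, north=6).
  A is 8 units north of B: delta (east=+0, north=+8); A at (east=4, north=14).
Therefore A relative to F: (east=4, north=14).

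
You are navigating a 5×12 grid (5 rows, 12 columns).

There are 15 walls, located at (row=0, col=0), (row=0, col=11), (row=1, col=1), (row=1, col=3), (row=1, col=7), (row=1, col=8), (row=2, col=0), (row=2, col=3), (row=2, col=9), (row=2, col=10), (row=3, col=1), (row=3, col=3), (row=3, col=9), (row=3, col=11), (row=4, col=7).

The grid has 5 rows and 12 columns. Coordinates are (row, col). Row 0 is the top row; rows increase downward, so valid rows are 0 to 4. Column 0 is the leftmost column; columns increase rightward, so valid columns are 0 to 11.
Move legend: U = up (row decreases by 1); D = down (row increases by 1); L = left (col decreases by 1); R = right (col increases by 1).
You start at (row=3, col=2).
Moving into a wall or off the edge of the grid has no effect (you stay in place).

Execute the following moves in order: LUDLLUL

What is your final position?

Answer: Final position: (row=2, col=1)

Derivation:
Start: (row=3, col=2)
  L (left): blocked, stay at (row=3, col=2)
  U (up): (row=3, col=2) -> (row=2, col=2)
  D (down): (row=2, col=2) -> (row=3, col=2)
  L (left): blocked, stay at (row=3, col=2)
  L (left): blocked, stay at (row=3, col=2)
  U (up): (row=3, col=2) -> (row=2, col=2)
  L (left): (row=2, col=2) -> (row=2, col=1)
Final: (row=2, col=1)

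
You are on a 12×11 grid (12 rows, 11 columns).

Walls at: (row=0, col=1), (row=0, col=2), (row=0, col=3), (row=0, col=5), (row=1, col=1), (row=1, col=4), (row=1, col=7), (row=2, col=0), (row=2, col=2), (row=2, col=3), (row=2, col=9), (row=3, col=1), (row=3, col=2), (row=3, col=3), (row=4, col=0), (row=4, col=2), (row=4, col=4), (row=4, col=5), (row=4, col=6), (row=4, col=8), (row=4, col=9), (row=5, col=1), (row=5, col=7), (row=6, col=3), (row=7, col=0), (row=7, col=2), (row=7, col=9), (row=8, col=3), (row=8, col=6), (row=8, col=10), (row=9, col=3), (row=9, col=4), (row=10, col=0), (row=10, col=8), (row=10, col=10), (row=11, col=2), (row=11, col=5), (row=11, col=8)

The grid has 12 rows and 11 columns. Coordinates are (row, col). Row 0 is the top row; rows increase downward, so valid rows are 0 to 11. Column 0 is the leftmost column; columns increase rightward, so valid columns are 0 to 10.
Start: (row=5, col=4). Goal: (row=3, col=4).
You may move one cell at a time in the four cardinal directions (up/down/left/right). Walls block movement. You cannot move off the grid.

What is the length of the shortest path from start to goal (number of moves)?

BFS from (row=5, col=4) until reaching (row=3, col=4):
  Distance 0: (row=5, col=4)
  Distance 1: (row=5, col=3), (row=5, col=5), (row=6, col=4)
  Distance 2: (row=4, col=3), (row=5, col=2), (row=5, col=6), (row=6, col=5), (row=7, col=4)
  Distance 3: (row=6, col=2), (row=6, col=6), (row=7, col=3), (row=7, col=5), (row=8, col=4)
  Distance 4: (row=6, col=1), (row=6, col=7), (row=7, col=6), (row=8, col=5)
  Distance 5: (row=6, col=0), (row=6, col=8), (row=7, col=1), (row=7, col=7), (row=9, col=5)
  Distance 6: (row=5, col=0), (row=5, col=8), (row=6, col=9), (row=7, col=8), (row=8, col=1), (row=8, col=7), (row=9, col=6), (row=10, col=5)
  Distance 7: (row=5, col=9), (row=6, col=10), (row=8, col=0), (row=8, col=2), (row=8, col=8), (row=9, col=1), (row=9, col=7), (row=10, col=4), (row=10, col=6)
  Distance 8: (row=5, col=10), (row=7, col=10), (row=8, col=9), (row=9, col=0), (row=9, col=2), (row=9, col=8), (row=10, col=1), (row=10, col=3), (row=10, col=7), (row=11, col=4), (row=11, col=6)
  Distance 9: (row=4, col=10), (row=9, col=9), (row=10, col=2), (row=11, col=1), (row=11, col=3), (row=11, col=7)
  Distance 10: (row=3, col=10), (row=9, col=10), (row=10, col=9), (row=11, col=0)
  Distance 11: (row=2, col=10), (row=3, col=9), (row=11, col=9)
  Distance 12: (row=1, col=10), (row=3, col=8), (row=11, col=10)
  Distance 13: (row=0, col=10), (row=1, col=9), (row=2, col=8), (row=3, col=7)
  Distance 14: (row=0, col=9), (row=1, col=8), (row=2, col=7), (row=3, col=6), (row=4, col=7)
  Distance 15: (row=0, col=8), (row=2, col=6), (row=3, col=5)
  Distance 16: (row=0, col=7), (row=1, col=6), (row=2, col=5), (row=3, col=4)  <- goal reached here
One shortest path (16 moves): (row=5, col=4) -> (row=5, col=5) -> (row=5, col=6) -> (row=6, col=6) -> (row=6, col=7) -> (row=6, col=8) -> (row=6, col=9) -> (row=6, col=10) -> (row=5, col=10) -> (row=4, col=10) -> (row=3, col=10) -> (row=3, col=9) -> (row=3, col=8) -> (row=3, col=7) -> (row=3, col=6) -> (row=3, col=5) -> (row=3, col=4)

Answer: Shortest path length: 16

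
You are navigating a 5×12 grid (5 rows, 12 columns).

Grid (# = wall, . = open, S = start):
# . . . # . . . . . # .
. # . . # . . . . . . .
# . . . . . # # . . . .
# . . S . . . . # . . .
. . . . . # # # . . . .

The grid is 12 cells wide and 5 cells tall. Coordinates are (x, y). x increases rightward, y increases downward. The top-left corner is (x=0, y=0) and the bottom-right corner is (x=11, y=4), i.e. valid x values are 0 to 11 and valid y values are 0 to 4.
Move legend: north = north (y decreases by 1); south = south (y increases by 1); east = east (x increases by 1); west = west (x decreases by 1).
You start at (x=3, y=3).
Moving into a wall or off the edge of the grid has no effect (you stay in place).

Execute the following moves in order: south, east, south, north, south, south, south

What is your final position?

Answer: Final position: (x=4, y=4)

Derivation:
Start: (x=3, y=3)
  south (south): (x=3, y=3) -> (x=3, y=4)
  east (east): (x=3, y=4) -> (x=4, y=4)
  south (south): blocked, stay at (x=4, y=4)
  north (north): (x=4, y=4) -> (x=4, y=3)
  south (south): (x=4, y=3) -> (x=4, y=4)
  south (south): blocked, stay at (x=4, y=4)
  south (south): blocked, stay at (x=4, y=4)
Final: (x=4, y=4)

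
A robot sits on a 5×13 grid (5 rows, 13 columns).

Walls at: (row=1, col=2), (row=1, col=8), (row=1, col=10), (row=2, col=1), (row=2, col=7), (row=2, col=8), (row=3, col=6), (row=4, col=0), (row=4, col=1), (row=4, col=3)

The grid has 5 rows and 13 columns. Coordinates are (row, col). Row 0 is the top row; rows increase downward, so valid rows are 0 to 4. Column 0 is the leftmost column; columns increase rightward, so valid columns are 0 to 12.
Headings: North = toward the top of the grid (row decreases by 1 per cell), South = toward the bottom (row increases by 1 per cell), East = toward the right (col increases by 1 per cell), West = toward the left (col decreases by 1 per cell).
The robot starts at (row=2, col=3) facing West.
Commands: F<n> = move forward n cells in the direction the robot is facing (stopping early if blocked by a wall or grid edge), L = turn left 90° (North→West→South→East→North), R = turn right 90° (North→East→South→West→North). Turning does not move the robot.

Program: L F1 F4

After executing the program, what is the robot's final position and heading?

Answer: Final position: (row=3, col=3), facing South

Derivation:
Start: (row=2, col=3), facing West
  L: turn left, now facing South
  F1: move forward 1, now at (row=3, col=3)
  F4: move forward 0/4 (blocked), now at (row=3, col=3)
Final: (row=3, col=3), facing South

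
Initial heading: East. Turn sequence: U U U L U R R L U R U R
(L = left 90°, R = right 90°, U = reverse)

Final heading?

Answer: Final heading: West

Derivation:
Start: East
  U (U-turn (180°)) -> West
  U (U-turn (180°)) -> East
  U (U-turn (180°)) -> West
  L (left (90° counter-clockwise)) -> South
  U (U-turn (180°)) -> North
  R (right (90° clockwise)) -> East
  R (right (90° clockwise)) -> South
  L (left (90° counter-clockwise)) -> East
  U (U-turn (180°)) -> West
  R (right (90° clockwise)) -> North
  U (U-turn (180°)) -> South
  R (right (90° clockwise)) -> West
Final: West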